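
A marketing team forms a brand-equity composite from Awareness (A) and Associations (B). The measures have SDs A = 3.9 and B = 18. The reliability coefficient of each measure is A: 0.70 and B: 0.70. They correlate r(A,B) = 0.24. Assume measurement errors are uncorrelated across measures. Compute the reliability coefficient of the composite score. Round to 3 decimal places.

Var(A+B) = 3.9² + 18² + 2·[3.9·18·0.24] = 339.21 + 33.696 = 372.906.
Because errors are independent across components, Cov(Tᵢ,Tⱼ) = Cov(Xᵢ,Xⱼ); the off-diagonal part of the true-score variance is the same as above.
True-score variance = [3.9²·0.70 + 18²·0.70] + 33.696 = 237.447 + 33.696 = 271.143.
Reliability = 271.143 / 372.906 = 0.727.

0.727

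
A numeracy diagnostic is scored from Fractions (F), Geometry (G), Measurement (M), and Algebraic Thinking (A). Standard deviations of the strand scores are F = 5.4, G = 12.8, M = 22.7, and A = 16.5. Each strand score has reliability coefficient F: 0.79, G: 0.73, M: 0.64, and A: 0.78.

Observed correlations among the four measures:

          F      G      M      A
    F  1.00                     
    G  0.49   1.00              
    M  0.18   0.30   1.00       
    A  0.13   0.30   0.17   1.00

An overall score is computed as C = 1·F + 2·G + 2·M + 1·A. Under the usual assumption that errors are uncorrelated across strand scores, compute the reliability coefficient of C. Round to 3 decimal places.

0.780

Var(C) = 5.4² + 2²·12.8² + 2²·22.7² + 16.5² + 2·[2·5.4·12.8·0.49 + 2·5.4·22.7·0.18 + 5.4·16.5·0.13 + 4·12.8·22.7·0.30 + 2·12.8·16.5·0.30 + 2·22.7·16.5·0.17] = 3017.93 + 1452.38 = 4470.31.
Because errors are independent across components, Cov(Tᵢ,Tⱼ) = Cov(Xᵢ,Xⱼ); the off-diagonal part of the true-score variance is the same as above.
True-score variance = [5.4²·0.79 + 2²·12.8²·0.73 + 2²·22.7²·0.64 + 16.5²·0.78] + 1452.38 = 2032.95 + 1452.38 = 3485.32.
Reliability = 3485.32 / 4470.31 = 0.780.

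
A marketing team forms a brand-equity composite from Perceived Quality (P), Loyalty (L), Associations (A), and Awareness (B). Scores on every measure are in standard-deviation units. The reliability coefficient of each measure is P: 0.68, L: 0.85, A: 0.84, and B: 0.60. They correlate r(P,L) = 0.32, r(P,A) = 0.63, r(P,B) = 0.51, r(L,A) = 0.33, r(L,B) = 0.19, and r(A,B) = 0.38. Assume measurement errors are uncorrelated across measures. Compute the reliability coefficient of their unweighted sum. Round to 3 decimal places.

0.882

Var(P+L+A+B) = 4 + 2·[0.32 + 0.63 + 0.51 + 0.33 + 0.19 + 0.38] = 4 + 4.72 = 8.72.
Because errors are independent across components, Cov(Tᵢ,Tⱼ) = Cov(Xᵢ,Xⱼ); the off-diagonal part of the true-score variance is the same as above.
True-score variance = [0.68 + 0.85 + 0.84 + 0.60] + 4.72 = 2.97 + 4.72 = 7.69.
Reliability = 7.69 / 8.72 = 0.882.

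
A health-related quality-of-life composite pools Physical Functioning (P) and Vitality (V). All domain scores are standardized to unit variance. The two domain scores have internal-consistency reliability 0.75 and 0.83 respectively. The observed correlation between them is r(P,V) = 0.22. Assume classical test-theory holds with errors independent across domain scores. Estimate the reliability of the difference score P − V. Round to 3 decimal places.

Var(P−V) = 1 + 1 − 2·0.22 = 2 − 0.44 = 1.56.
With uncorrelated errors the cross-covariances are all true-score covariance, so they carry over unchanged; only the diagonal terms shrink to ρᵢσᵢ².
True-score variance = [0.75 + 0.83] − 0.44 = 1.58 − 0.44 = 1.14.
Reliability = 1.14 / 1.56 = 0.731.

0.731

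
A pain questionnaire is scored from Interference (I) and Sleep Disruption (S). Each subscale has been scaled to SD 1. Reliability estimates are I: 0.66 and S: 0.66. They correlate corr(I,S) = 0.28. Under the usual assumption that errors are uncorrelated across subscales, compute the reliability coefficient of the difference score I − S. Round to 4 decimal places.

Var(I−S) = 1 + 1 − 2·0.28 = 2 − 0.56 = 1.44.
Under uncorrelated errors the observed covariances equal the true-score covariances, so only the own-variance terms attenuate.
True-score variance = [0.66 + 0.66] − 0.56 = 1.32 − 0.56 = 0.76.
Reliability = 0.76 / 1.44 = 0.5278.

0.5278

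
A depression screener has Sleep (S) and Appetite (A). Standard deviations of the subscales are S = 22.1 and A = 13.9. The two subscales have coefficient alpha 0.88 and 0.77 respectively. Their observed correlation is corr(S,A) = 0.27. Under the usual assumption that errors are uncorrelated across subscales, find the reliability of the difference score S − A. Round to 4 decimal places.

Var(S−A) = 22.1² + 13.9² − 2·22.1·13.9·0.27 = 681.62 − 165.883 = 515.737.
Under uncorrelated errors the observed covariances equal the true-score covariances, so only the own-variance terms attenuate.
True-score variance = [22.1²·0.88 + 13.9²·0.77] − 165.883 = 578.573 − 165.883 = 412.69.
Reliability = 412.69 / 515.737 = 0.8002.

0.8002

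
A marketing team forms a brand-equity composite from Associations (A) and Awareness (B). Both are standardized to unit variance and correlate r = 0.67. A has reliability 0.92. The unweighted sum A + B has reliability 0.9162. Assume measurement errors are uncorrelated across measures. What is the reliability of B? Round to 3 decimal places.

Var(A+B) = 2 + 2·0.67 = 3.340.
True-score variance = ρ_A + ρ_B + 2·0.67, so 0.9162 = (0.92 + ρ_B + 1.34) / 3.340.
ρ_B = 0.9162·3.340 − 0.92 − 1.34 = 0.800.

0.800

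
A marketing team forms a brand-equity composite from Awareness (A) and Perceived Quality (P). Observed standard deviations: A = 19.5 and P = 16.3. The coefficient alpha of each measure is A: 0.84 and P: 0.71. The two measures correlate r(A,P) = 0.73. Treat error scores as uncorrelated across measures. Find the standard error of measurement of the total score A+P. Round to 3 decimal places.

Var(total) = 645.94 + 464.061 = 1110.
True-score variance = 508.05 + 464.061 = 972.111, so reliability = 0.8758.
Error variance = 1110 − 972.111 = 137.89; SEM = √137.89 = 11.743.

11.743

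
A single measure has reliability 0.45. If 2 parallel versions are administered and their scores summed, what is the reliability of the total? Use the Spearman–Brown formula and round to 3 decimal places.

0.621

ρ_k = kρ / (1 + (k−1)ρ) = 2·0.45 / (1 + 1·0.45) = 0.900 / 1.450 = 0.621.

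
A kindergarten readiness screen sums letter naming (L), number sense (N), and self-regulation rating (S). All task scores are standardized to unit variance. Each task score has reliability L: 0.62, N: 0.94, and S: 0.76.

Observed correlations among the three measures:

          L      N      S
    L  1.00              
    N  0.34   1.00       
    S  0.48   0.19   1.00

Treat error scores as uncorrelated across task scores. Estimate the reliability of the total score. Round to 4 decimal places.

0.8645

Var(L+N+S) = 3 + 2·[0.34 + 0.48 + 0.19] = 3 + 2.02 = 5.02.
Under uncorrelated errors the observed covariances equal the true-score covariances, so only the own-variance terms attenuate.
True-score variance = [0.62 + 0.94 + 0.76] + 2.02 = 2.32 + 2.02 = 4.34.
Reliability = 4.34 / 5.02 = 0.8645.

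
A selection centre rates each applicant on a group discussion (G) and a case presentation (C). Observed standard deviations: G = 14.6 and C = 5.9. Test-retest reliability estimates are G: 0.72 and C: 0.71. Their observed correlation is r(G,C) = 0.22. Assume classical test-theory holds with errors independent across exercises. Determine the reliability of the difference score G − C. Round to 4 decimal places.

0.6678

Var(G−C) = 14.6² + 5.9² − 2·14.6·5.9·0.22 = 247.97 − 37.9016 = 210.068.
Because errors are independent across components, Cov(Tᵢ,Tⱼ) = Cov(Xᵢ,Xⱼ); the off-diagonal part of the true-score variance is the same as above.
True-score variance = [14.6²·0.72 + 5.9²·0.71] − 37.9016 = 178.19 − 37.9016 = 140.289.
Reliability = 140.289 / 210.068 = 0.6678.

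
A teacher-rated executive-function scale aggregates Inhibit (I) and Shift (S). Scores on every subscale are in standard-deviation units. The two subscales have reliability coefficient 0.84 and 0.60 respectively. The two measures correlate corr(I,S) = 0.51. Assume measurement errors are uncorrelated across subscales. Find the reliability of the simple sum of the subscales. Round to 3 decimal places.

Var(I+S) = 2 + 2·[0.51] = 2 + 1.02 = 3.02.
Because errors are independent across components, Cov(Tᵢ,Tⱼ) = Cov(Xᵢ,Xⱼ); the off-diagonal part of the true-score variance is the same as above.
True-score variance = [0.84 + 0.60] + 1.02 = 1.44 + 1.02 = 2.46.
Reliability = 2.46 / 3.02 = 0.815.

0.815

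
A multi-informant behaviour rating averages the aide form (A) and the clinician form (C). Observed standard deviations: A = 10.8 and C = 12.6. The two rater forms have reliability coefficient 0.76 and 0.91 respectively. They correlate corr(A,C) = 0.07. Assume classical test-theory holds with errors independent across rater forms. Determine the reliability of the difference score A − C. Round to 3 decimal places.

0.835

Var(A−C) = 10.8² + 12.6² − 2·10.8·12.6·0.07 = 275.4 − 19.0512 = 256.349.
Under uncorrelated errors the observed covariances equal the true-score covariances, so only the own-variance terms attenuate.
True-score variance = [10.8²·0.76 + 12.6²·0.91] − 19.0512 = 233.118 − 19.0512 = 214.067.
Reliability = 214.067 / 256.349 = 0.835.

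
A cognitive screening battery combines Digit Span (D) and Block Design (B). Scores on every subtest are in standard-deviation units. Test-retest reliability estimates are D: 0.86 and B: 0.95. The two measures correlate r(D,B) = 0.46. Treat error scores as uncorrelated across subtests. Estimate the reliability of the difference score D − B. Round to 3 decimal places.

0.824

Var(D−B) = 1 + 1 − 2·0.46 = 2 − 0.92 = 1.08.
Because errors are independent across components, Cov(Tᵢ,Tⱼ) = Cov(Xᵢ,Xⱼ); the off-diagonal part of the true-score variance is the same as above.
True-score variance = [0.86 + 0.95] − 0.92 = 1.81 − 0.92 = 0.89.
Reliability = 0.89 / 1.08 = 0.824.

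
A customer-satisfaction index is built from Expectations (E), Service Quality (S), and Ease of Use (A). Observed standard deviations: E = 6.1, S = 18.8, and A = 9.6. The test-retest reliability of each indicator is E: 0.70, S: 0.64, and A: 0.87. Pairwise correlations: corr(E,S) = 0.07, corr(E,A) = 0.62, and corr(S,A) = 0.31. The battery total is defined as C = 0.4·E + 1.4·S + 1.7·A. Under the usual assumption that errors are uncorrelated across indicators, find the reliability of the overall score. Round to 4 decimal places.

0.7784

Var(C) = 0.4²·6.1² + 1.4²·18.8² + 1.7²·9.6² + 2·[0.56·6.1·18.8·0.07 + 0.68·6.1·9.6·0.62 + 2.38·18.8·9.6·0.31] = 965.038 + 324.685 = 1289.72.
Because errors are independent across components, Cov(Tᵢ,Tⱼ) = Cov(Xᵢ,Xⱼ); the off-diagonal part of the true-score variance is the same as above.
True-score variance = [0.4²·6.1²·0.70 + 1.4²·18.8²·0.64 + 1.7²·9.6²·0.87] + 324.685 = 679.241 + 324.685 = 1003.93.
Reliability = 1003.93 / 1289.72 = 0.7784.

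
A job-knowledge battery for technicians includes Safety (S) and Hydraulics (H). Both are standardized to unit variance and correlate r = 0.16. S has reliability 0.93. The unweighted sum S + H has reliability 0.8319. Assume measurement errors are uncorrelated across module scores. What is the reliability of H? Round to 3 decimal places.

Var(S+H) = 2 + 2·0.16 = 2.320.
True-score variance = ρ_S + ρ_H + 2·0.16, so 0.8319 = (0.93 + ρ_H + 0.32) / 2.320.
ρ_H = 0.8319·2.320 − 0.93 − 0.32 = 0.680.

0.680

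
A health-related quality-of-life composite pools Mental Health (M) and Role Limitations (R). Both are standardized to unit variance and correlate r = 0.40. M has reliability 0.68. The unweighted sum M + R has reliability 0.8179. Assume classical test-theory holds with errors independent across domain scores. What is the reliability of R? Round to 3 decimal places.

Var(M+R) = 2 + 2·0.40 = 2.800.
True-score variance = ρ_M + ρ_R + 2·0.40, so 0.8179 = (0.68 + ρ_R + 0.80) / 2.800.
ρ_R = 0.8179·2.800 − 0.68 − 0.80 = 0.810.

0.810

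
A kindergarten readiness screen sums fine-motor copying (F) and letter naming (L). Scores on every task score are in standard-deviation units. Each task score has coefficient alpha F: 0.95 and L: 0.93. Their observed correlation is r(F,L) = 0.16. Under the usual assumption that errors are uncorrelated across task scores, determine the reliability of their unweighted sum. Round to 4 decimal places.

Var(F+L) = 2 + 2·[0.16] = 2 + 0.32 = 2.32.
With uncorrelated errors the cross-covariances are all true-score covariance, so they carry over unchanged; only the diagonal terms shrink to ρᵢσᵢ².
True-score variance = [0.95 + 0.93] + 0.32 = 1.88 + 0.32 = 2.2.
Reliability = 2.2 / 2.32 = 0.9483.

0.9483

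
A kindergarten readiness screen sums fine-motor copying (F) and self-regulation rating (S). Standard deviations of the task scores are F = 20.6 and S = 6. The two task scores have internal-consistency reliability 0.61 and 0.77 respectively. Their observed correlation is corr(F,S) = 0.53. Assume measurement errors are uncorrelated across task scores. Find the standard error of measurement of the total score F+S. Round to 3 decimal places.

Var(total) = 460.36 + 131.016 = 591.376.
True-score variance = 286.58 + 131.016 = 417.596, so reliability = 0.7061.
Error variance = 591.376 − 417.596 = 173.78; SEM = √173.78 = 13.183.

13.183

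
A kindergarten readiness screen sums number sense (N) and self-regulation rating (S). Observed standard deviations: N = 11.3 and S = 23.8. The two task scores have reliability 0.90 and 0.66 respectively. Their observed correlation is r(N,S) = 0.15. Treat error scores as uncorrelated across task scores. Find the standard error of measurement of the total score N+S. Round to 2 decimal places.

Var(total) = 694.13 + 80.682 = 774.812.
True-score variance = 488.771 + 80.682 = 569.453, so reliability = 0.7350.
Error variance = 774.812 − 569.453 = 205.359; SEM = √205.359 = 14.33.

14.33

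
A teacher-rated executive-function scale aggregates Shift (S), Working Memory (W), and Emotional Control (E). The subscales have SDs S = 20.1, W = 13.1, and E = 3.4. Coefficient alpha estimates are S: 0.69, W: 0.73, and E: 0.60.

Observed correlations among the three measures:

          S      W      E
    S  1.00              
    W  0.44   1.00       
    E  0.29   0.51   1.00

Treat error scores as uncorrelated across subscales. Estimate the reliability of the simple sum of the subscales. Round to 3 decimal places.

0.805

Var(S+W+E) = 20.1² + 13.1² + 3.4² + 2·[20.1·13.1·0.44 + 20.1·3.4·0.29 + 13.1·3.4·0.51] = 587.18 + 316.781 = 903.961.
Because errors are independent across components, Cov(Tᵢ,Tⱼ) = Cov(Xᵢ,Xⱼ); the off-diagonal part of the true-score variance is the same as above.
True-score variance = [20.1²·0.69 + 13.1²·0.73 + 3.4²·0.60] + 316.781 = 410.978 + 316.781 = 727.759.
Reliability = 727.759 / 903.961 = 0.805.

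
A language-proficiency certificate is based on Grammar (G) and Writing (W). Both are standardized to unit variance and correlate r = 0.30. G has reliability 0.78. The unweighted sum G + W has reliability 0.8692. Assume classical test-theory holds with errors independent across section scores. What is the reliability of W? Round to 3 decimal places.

0.880

Var(G+W) = 2 + 2·0.30 = 2.600.
True-score variance = ρ_G + ρ_W + 2·0.30, so 0.8692 = (0.78 + ρ_W + 0.60) / 2.600.
ρ_W = 0.8692·2.600 − 0.78 − 0.60 = 0.880.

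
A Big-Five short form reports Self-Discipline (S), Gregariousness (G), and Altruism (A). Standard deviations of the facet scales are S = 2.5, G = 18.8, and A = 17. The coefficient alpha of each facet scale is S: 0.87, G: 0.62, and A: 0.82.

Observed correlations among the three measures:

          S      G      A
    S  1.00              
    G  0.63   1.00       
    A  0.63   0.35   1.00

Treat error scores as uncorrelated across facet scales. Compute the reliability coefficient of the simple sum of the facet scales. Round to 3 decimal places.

0.810

Var(S+G+A) = 2.5² + 18.8² + 17² + 2·[2.5·18.8·0.63 + 2.5·17·0.63 + 18.8·17·0.35] = 648.69 + 336.49 = 985.18.
Because errors are independent across components, Cov(Tᵢ,Tⱼ) = Cov(Xᵢ,Xⱼ); the off-diagonal part of the true-score variance is the same as above.
True-score variance = [2.5²·0.87 + 18.8²·0.62 + 17²·0.82] + 336.49 = 461.55 + 336.49 = 798.04.
Reliability = 798.04 / 985.18 = 0.810.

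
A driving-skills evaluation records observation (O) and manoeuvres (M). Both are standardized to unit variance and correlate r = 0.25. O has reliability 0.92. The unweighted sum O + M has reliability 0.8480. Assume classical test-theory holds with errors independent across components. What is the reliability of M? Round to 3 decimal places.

Var(O+M) = 2 + 2·0.25 = 2.500.
True-score variance = ρ_O + ρ_M + 2·0.25, so 0.8480 = (0.92 + ρ_M + 0.50) / 2.500.
ρ_M = 0.8480·2.500 − 0.92 − 0.50 = 0.700.

0.700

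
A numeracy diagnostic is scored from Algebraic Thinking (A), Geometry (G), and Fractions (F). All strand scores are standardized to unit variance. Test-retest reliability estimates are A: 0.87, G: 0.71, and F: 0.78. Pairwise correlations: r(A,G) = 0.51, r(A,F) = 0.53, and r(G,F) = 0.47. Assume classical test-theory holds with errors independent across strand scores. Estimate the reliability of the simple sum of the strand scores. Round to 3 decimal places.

Var(A+G+F) = 3 + 2·[0.51 + 0.53 + 0.47] = 3 + 3.02 = 6.02.
Because errors are independent across components, Cov(Tᵢ,Tⱼ) = Cov(Xᵢ,Xⱼ); the off-diagonal part of the true-score variance is the same as above.
True-score variance = [0.87 + 0.71 + 0.78] + 3.02 = 2.36 + 3.02 = 5.38.
Reliability = 5.38 / 6.02 = 0.894.

0.894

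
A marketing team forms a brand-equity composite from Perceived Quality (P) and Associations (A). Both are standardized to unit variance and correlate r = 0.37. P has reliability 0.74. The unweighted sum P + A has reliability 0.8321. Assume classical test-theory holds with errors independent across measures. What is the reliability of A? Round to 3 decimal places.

Var(P+A) = 2 + 2·0.37 = 2.740.
True-score variance = ρ_P + ρ_A + 2·0.37, so 0.8321 = (0.74 + ρ_A + 0.74) / 2.740.
ρ_A = 0.8321·2.740 − 0.74 − 0.74 = 0.800.

0.800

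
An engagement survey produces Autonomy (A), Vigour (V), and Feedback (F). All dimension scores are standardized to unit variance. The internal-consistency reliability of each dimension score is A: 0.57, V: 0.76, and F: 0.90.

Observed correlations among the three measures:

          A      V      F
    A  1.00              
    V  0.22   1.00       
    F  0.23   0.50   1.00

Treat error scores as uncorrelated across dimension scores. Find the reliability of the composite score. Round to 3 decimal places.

Var(A+V+F) = 3 + 2·[0.22 + 0.23 + 0.50] = 3 + 1.9 = 4.9.
Because errors are independent across components, Cov(Tᵢ,Tⱼ) = Cov(Xᵢ,Xⱼ); the off-diagonal part of the true-score variance is the same as above.
True-score variance = [0.57 + 0.76 + 0.90] + 1.9 = 2.23 + 1.9 = 4.13.
Reliability = 4.13 / 4.9 = 0.843.

0.843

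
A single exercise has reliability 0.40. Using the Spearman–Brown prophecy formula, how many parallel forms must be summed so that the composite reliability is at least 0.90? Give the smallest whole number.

k ≥ ρ*(1−ρ₁)/(ρ₁(1−ρ*)) = 0.90·0.60 / (0.40·0.10) = 13.500.
Smallest integer k = 14.

14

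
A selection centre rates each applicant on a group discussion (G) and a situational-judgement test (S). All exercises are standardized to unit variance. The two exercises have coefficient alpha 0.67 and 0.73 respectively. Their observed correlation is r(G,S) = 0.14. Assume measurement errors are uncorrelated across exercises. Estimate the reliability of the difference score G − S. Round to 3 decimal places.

0.651

Var(G−S) = 1 + 1 − 2·0.14 = 2 − 0.28 = 1.72.
Under uncorrelated errors the observed covariances equal the true-score covariances, so only the own-variance terms attenuate.
True-score variance = [0.67 + 0.73] − 0.28 = 1.4 − 0.28 = 1.12.
Reliability = 1.12 / 1.72 = 0.651.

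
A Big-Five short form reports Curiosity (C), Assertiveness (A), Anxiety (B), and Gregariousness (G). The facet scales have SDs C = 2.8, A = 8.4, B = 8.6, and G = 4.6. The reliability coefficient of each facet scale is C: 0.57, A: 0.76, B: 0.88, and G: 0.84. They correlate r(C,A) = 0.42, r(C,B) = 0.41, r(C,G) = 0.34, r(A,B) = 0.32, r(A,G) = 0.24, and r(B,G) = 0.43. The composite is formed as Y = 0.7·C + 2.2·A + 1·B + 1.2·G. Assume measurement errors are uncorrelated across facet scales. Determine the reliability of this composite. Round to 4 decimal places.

0.8595

Var(Y) = 0.7²·2.8² + 2.2²·8.4² + 8.6² + 1.2²·4.6² + 2·[1.54·2.8·8.4·0.42 + 0.7·2.8·8.6·0.41 + 0.84·2.8·4.6·0.34 + 2.2·8.4·8.6·0.32 + 2.64·8.4·4.6·0.24 + 1.2·8.6·4.6·0.43] = 449.782 + 243.109 = 692.891.
With uncorrelated errors the cross-covariances are all true-score covariance, so they carry over unchanged; only the diagonal terms shrink to ρᵢσᵢ².
True-score variance = [0.7²·2.8²·0.57 + 2.2²·8.4²·0.76 + 8.6²·0.88 + 1.2²·4.6²·0.84] + 243.109 = 352.418 + 243.109 = 595.526.
Reliability = 595.526 / 692.891 = 0.8595.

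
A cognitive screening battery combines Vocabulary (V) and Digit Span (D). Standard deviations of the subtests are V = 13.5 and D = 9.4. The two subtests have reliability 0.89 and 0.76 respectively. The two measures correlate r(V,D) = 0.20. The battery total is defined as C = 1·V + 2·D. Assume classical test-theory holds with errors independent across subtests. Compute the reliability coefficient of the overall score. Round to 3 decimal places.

0.835

Var(C) = 13.5² + 2²·9.4² + 2·[2·13.5·9.4·0.20] = 535.69 + 101.52 = 637.21.
Under uncorrelated errors the observed covariances equal the true-score covariances, so only the own-variance terms attenuate.
True-score variance = [13.5²·0.89 + 2²·9.4²·0.76] + 101.52 = 430.817 + 101.52 = 532.337.
Reliability = 532.337 / 637.21 = 0.835.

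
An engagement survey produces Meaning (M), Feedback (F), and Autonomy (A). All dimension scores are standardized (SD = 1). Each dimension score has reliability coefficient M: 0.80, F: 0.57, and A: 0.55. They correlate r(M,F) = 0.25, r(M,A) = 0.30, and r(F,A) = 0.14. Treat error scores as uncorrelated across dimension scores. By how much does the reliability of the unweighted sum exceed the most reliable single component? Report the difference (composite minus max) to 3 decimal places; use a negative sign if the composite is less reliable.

Var(sum) = 3 + 1.38 = 4.38; true-score variance = 1.92 + 1.38 = 3.3; composite reliability = 0.7534.
Max component reliability = 0.8000.
Difference = 0.7534 − 0.8000 = -0.047.

-0.047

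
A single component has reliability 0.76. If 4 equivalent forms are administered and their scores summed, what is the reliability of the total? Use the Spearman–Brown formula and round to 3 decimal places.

ρ_k = kρ / (1 + (k−1)ρ) = 4·0.76 / (1 + 3·0.76) = 3.040 / 3.280 = 0.927.

0.927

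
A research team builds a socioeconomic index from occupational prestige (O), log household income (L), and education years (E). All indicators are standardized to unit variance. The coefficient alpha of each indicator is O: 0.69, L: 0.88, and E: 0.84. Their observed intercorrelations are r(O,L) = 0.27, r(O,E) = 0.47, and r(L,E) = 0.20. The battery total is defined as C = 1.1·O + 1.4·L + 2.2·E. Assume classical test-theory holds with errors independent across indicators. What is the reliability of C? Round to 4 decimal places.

0.8879

Var(C) = 1.1² + 1.4² + 2.2² + 2·[1.54·0.27 + 2.42·0.47 + 3.08·0.20] = 8.01 + 4.3384 = 12.3484.
Because errors are independent across components, Cov(Tᵢ,Tⱼ) = Cov(Xᵢ,Xⱼ); the off-diagonal part of the true-score variance is the same as above.
True-score variance = [1.1²·0.69 + 1.4²·0.88 + 2.2²·0.84] + 4.3384 = 6.6253 + 4.3384 = 10.9637.
Reliability = 10.9637 / 12.3484 = 0.8879.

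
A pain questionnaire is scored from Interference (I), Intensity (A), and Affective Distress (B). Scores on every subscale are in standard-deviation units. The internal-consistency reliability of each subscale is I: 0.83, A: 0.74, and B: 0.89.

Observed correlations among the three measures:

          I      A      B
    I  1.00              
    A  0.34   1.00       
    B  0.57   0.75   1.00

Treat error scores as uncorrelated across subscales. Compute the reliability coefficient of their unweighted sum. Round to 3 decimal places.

0.915

Var(I+A+B) = 3 + 2·[0.34 + 0.57 + 0.75] = 3 + 3.32 = 6.32.
Because errors are independent across components, Cov(Tᵢ,Tⱼ) = Cov(Xᵢ,Xⱼ); the off-diagonal part of the true-score variance is the same as above.
True-score variance = [0.83 + 0.74 + 0.89] + 3.32 = 2.46 + 3.32 = 5.78.
Reliability = 5.78 / 6.32 = 0.915.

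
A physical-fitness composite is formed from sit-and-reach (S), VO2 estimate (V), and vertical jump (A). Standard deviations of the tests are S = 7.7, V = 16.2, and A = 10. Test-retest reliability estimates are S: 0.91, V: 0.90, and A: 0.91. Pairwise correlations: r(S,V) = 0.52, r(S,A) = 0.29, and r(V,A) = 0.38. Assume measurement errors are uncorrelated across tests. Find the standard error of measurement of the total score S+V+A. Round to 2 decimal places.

Var(total) = 421.73 + 297.51 = 719.24.
True-score variance = 381.15 + 297.51 = 678.659, so reliability = 0.9436.
Error variance = 719.24 − 678.659 = 40.5801; SEM = √40.5801 = 6.37.

6.37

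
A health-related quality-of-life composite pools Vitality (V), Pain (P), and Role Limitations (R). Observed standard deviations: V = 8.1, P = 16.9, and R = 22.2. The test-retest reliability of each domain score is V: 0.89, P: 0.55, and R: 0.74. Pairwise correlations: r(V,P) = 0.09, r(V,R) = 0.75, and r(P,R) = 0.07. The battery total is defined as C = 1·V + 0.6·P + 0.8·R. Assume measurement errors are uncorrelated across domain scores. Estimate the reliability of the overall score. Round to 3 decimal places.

0.817

Var(C) = 8.1² + 0.6²·16.9² + 0.8²·22.2² + 2·[0.6·8.1·16.9·0.09 + 0.8·8.1·22.2·0.75 + 0.48·16.9·22.2·0.07] = 483.847 + 255.78 = 739.627.
Under uncorrelated errors the observed covariances equal the true-score covariances, so only the own-variance terms attenuate.
True-score variance = [8.1²·0.89 + 0.6²·16.9²·0.55 + 0.8²·22.2²·0.74] + 255.78 = 348.353 + 255.78 = 604.133.
Reliability = 604.133 / 739.627 = 0.817.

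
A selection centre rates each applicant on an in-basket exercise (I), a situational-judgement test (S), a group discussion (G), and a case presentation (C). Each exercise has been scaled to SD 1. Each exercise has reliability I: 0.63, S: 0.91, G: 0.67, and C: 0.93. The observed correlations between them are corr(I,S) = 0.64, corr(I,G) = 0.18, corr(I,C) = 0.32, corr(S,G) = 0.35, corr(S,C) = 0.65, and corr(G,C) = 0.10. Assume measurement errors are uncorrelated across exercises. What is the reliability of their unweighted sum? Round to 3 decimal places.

0.899

Var(I+S+G+C) = 4 + 2·[0.64 + 0.18 + 0.32 + 0.35 + 0.65 + 0.10] = 4 + 4.48 = 8.48.
Because errors are independent across components, Cov(Tᵢ,Tⱼ) = Cov(Xᵢ,Xⱼ); the off-diagonal part of the true-score variance is the same as above.
True-score variance = [0.63 + 0.91 + 0.67 + 0.93] + 4.48 = 3.14 + 4.48 = 7.62.
Reliability = 7.62 / 8.48 = 0.899.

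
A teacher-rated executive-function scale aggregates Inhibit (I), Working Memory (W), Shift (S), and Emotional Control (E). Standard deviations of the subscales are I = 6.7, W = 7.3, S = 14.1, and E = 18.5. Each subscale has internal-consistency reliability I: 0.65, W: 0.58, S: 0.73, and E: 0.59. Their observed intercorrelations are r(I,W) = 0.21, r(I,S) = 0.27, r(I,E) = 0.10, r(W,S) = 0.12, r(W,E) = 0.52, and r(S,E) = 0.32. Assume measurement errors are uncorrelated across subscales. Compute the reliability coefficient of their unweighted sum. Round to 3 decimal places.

0.783

Var(I+W+S+E) = 6.7² + 7.3² + 14.1² + 18.5² + 2·[6.7·7.3·0.21 + 6.7·14.1·0.27 + 6.7·18.5·0.10 + 7.3·14.1·0.12 + 7.3·18.5·0.52 + 14.1·18.5·0.32] = 639.24 + 428.445 = 1067.69.
Because errors are independent across components, Cov(Tᵢ,Tⱼ) = Cov(Xᵢ,Xⱼ); the off-diagonal part of the true-score variance is the same as above.
True-score variance = [6.7²·0.65 + 7.3²·0.58 + 14.1²·0.73 + 18.5²·0.59] + 428.445 = 407.145 + 428.445 = 835.591.
Reliability = 835.591 / 1067.69 = 0.783.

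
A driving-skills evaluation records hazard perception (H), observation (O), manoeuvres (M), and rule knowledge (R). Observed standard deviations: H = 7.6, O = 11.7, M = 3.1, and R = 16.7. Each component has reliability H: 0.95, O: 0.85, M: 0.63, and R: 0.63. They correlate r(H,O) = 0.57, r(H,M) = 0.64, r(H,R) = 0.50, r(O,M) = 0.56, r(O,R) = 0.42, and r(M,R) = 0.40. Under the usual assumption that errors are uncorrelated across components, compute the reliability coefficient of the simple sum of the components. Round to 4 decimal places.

0.8682

Var(H+O+M+R) = 7.6² + 11.7² + 3.1² + 16.7² + 2·[7.6·11.7·0.57 + 7.6·3.1·0.64 + 7.6·16.7·0.50 + 11.7·3.1·0.56 + 11.7·16.7·0.42 + 3.1·16.7·0.40] = 483.15 + 504.612 = 987.762.
With uncorrelated errors the cross-covariances are all true-score covariance, so they carry over unchanged; only the diagonal terms shrink to ρᵢσᵢ².
True-score variance = [7.6²·0.95 + 11.7²·0.85 + 3.1²·0.63 + 16.7²·0.63] + 504.612 = 352.983 + 504.612 = 857.595.
Reliability = 857.595 / 987.762 = 0.8682.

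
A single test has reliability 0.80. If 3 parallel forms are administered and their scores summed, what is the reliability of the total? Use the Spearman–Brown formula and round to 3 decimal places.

0.923

ρ_k = kρ / (1 + (k−1)ρ) = 3·0.80 / (1 + 2·0.80) = 2.400 / 2.600 = 0.923.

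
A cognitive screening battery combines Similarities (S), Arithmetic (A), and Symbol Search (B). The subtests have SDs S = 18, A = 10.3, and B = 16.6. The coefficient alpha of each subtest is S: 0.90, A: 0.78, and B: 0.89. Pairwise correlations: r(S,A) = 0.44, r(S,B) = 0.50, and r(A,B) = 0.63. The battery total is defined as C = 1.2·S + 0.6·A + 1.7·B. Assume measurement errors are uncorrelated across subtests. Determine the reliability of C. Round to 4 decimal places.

Var(C) = 1.2²·18² + 0.6²·10.3² + 1.7²·16.6² + 2·[0.72·18·10.3·0.44 + 2.04·18·16.6·0.50 + 1.02·10.3·16.6·0.63] = 1301.12 + 946.765 = 2247.89.
With uncorrelated errors the cross-covariances are all true-score covariance, so they carry over unchanged; only the diagonal terms shrink to ρᵢσᵢ².
True-score variance = [1.2²·18²·0.90 + 0.6²·10.3²·0.78 + 1.7²·16.6²·0.89] + 946.765 = 1158.46 + 946.765 = 2105.23.
Reliability = 2105.23 / 2247.89 = 0.9365.

0.9365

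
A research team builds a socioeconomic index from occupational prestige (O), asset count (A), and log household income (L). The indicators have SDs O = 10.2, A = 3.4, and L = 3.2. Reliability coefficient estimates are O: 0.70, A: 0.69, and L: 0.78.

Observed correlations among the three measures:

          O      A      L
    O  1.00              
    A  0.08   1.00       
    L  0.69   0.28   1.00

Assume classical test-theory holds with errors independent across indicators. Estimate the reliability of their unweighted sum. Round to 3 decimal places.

0.797

Var(O+A+L) = 10.2² + 3.4² + 3.2² + 2·[10.2·3.4·0.08 + 10.2·3.2·0.69 + 3.4·3.2·0.28] = 125.84 + 56.6848 = 182.525.
Because errors are independent across components, Cov(Tᵢ,Tⱼ) = Cov(Xᵢ,Xⱼ); the off-diagonal part of the true-score variance is the same as above.
True-score variance = [10.2²·0.70 + 3.4²·0.69 + 3.2²·0.78] + 56.6848 = 88.7916 + 56.6848 = 145.476.
Reliability = 145.476 / 182.525 = 0.797.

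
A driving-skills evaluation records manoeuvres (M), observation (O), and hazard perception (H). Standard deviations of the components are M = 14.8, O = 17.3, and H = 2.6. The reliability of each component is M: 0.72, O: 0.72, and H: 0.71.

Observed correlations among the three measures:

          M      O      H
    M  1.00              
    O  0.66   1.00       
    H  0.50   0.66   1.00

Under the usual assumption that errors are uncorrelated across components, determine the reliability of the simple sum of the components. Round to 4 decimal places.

Var(M+O+H) = 14.8² + 17.3² + 2.6² + 2·[14.8·17.3·0.66 + 14.8·2.6·0.50 + 17.3·2.6·0.66] = 525.09 + 435.826 = 960.916.
Under uncorrelated errors the observed covariances equal the true-score covariances, so only the own-variance terms attenuate.
True-score variance = [14.8²·0.72 + 17.3²·0.72 + 2.6²·0.71] + 435.826 = 377.997 + 435.826 = 813.824.
Reliability = 813.824 / 960.916 = 0.8469.

0.8469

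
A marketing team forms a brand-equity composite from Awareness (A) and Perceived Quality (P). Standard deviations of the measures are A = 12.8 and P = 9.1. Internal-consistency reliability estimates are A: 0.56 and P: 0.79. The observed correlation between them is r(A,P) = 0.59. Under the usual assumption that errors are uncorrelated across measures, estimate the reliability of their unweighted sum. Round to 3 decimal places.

Var(A+P) = 12.8² + 9.1² + 2·[12.8·9.1·0.59] = 246.65 + 137.446 = 384.096.
Under uncorrelated errors the observed covariances equal the true-score covariances, so only the own-variance terms attenuate.
True-score variance = [12.8²·0.56 + 9.1²·0.79] + 137.446 = 157.17 + 137.446 = 294.617.
Reliability = 294.617 / 384.096 = 0.767.

0.767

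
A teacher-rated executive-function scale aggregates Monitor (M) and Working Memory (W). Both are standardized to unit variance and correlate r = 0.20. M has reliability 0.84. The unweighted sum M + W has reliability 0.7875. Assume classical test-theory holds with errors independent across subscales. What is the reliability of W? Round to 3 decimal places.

0.650

Var(M+W) = 2 + 2·0.20 = 2.400.
True-score variance = ρ_M + ρ_W + 2·0.20, so 0.7875 = (0.84 + ρ_W + 0.40) / 2.400.
ρ_W = 0.7875·2.400 − 0.84 − 0.40 = 0.650.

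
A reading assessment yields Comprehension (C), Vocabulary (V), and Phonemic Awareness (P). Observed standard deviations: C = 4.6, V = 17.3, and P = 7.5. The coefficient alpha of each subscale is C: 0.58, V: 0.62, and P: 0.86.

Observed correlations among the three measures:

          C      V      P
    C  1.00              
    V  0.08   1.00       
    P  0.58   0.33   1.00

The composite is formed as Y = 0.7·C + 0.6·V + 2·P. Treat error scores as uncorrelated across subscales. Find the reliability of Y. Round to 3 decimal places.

0.849

Var(Y) = 0.7²·4.6² + 0.6²·17.3² + 2²·7.5² + 2·[0.42·4.6·17.3·0.08 + 1.4·4.6·7.5·0.58 + 1.2·17.3·7.5·0.33] = 343.113 + 164.138 = 507.251.
Because errors are independent across components, Cov(Tᵢ,Tⱼ) = Cov(Xᵢ,Xⱼ); the off-diagonal part of the true-score variance is the same as above.
True-score variance = [0.7²·4.6²·0.58 + 0.6²·17.3²·0.62 + 2²·7.5²·0.86] + 164.138 = 266.315 + 164.138 = 430.453.
Reliability = 430.453 / 507.251 = 0.849.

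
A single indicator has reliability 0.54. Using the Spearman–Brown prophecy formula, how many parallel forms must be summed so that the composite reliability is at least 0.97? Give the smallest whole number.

k ≥ ρ*(1−ρ₁)/(ρ₁(1−ρ*)) = 0.97·0.46 / (0.54·0.03) = 27.543.
Smallest integer k = 28.

28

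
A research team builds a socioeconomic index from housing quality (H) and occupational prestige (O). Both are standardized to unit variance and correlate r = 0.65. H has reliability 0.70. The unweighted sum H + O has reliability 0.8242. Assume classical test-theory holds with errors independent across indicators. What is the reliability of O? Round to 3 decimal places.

0.720

Var(H+O) = 2 + 2·0.65 = 3.300.
True-score variance = ρ_H + ρ_O + 2·0.65, so 0.8242 = (0.70 + ρ_O + 1.30) / 3.300.
ρ_O = 0.8242·3.300 − 0.70 − 1.30 = 0.720.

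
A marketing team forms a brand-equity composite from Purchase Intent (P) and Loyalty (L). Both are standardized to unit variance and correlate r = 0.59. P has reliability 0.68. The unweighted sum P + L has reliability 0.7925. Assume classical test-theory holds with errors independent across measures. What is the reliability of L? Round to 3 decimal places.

Var(P+L) = 2 + 2·0.59 = 3.180.
True-score variance = ρ_P + ρ_L + 2·0.59, so 0.7925 = (0.68 + ρ_L + 1.18) / 3.180.
ρ_L = 0.7925·3.180 − 0.68 − 1.18 = 0.660.

0.660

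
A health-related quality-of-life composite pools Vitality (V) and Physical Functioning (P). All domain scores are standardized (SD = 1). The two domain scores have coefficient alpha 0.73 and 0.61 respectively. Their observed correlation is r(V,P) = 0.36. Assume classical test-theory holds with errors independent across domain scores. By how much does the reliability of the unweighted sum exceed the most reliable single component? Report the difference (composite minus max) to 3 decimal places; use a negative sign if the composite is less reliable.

Var(sum) = 2 + 0.72 = 2.72; true-score variance = 1.34 + 0.72 = 2.06; composite reliability = 0.7574.
Max component reliability = 0.7300.
Difference = 0.7574 − 0.7300 = 0.027.

0.027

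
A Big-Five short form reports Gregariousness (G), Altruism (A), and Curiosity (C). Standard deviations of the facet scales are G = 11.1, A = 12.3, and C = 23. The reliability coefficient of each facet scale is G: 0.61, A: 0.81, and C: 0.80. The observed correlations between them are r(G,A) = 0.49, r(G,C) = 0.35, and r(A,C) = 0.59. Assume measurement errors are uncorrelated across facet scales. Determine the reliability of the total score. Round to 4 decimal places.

Var(G+A+C) = 11.1² + 12.3² + 23² + 2·[11.1·12.3·0.49 + 11.1·23·0.35 + 12.3·23·0.59] = 803.5 + 646.331 = 1449.83.
With uncorrelated errors the cross-covariances are all true-score covariance, so they carry over unchanged; only the diagonal terms shrink to ρᵢσᵢ².
True-score variance = [11.1²·0.61 + 12.3²·0.81 + 23²·0.80] + 646.331 = 620.903 + 646.331 = 1267.23.
Reliability = 1267.23 / 1449.83 = 0.8741.

0.8741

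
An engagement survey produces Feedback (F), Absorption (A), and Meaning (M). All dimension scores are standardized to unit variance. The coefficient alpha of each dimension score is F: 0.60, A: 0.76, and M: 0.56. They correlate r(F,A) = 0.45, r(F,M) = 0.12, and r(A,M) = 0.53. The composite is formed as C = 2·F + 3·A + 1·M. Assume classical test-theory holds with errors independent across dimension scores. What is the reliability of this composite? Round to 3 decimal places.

Var(C) = 2² + 3² + 1 + 2·[6·0.45 + 2·0.12 + 3·0.53] = 14 + 9.06 = 23.06.
Because errors are independent across components, Cov(Tᵢ,Tⱼ) = Cov(Xᵢ,Xⱼ); the off-diagonal part of the true-score variance is the same as above.
True-score variance = [2²·0.60 + 3²·0.76 + 0.56] + 9.06 = 9.8 + 9.06 = 18.86.
Reliability = 18.86 / 23.06 = 0.818.

0.818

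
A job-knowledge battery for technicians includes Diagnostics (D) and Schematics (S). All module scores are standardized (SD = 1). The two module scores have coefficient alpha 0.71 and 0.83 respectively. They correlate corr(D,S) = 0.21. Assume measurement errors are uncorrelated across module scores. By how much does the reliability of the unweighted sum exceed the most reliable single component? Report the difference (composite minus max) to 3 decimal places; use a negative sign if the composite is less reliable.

-0.020

Var(sum) = 2 + 0.42 = 2.42; true-score variance = 1.54 + 0.42 = 1.96; composite reliability = 0.8099.
Max component reliability = 0.8300.
Difference = 0.8099 − 0.8300 = -0.020.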